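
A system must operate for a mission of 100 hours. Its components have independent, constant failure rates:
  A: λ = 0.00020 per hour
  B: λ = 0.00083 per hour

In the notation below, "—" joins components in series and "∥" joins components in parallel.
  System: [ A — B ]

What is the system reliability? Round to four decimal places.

0.9021

R(A) = exp(−0.00020 × 100) = 0.980199
R(B) = exp(−0.00083 × 100) = 0.920351
Series (A and B): 0.980199 × 0.920351 = 0.9021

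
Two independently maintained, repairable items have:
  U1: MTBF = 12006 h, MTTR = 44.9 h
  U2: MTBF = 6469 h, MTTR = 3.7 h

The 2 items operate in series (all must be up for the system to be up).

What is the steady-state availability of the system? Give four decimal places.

0.9957

A(U1) = MTBF/(MTBF+MTTR) = 12006/(12006+44.9) = 0.996274
A(U2) = MTBF/(MTBF+MTTR) = 6469/(6469+3.7) = 0.999428
Series availability: 0.996274 × 0.999428 = 0.9957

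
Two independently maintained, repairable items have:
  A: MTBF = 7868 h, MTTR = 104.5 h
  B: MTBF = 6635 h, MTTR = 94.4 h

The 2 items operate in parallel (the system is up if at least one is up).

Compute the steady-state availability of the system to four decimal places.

0.9998

A(A) = MTBF/(MTBF+MTTR) = 7868/(7868+104.5) = 0.986892
A(B) = MTBF/(MTBF+MTTR) = 6635/(6635+94.4) = 0.985972
Parallel availability: 1 − (1 − 0.986892)(1 − 0.985972) = 0.9998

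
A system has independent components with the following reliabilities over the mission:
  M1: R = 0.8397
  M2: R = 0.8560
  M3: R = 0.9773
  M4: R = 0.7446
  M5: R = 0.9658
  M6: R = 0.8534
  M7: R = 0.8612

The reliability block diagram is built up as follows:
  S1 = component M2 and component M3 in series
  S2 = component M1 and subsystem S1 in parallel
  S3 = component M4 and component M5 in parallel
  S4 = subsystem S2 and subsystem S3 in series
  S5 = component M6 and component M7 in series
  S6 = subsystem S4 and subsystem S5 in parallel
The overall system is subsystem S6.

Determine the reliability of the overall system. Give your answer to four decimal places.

Series (M2 and M3): 0.856000 × 0.977300 = 0.836569
Parallel (M1 and [0.836569]): 1 − (1 − 0.839700)(1 − 0.836569) = 0.973802
Parallel (M4 and M5): 1 − (1 − 0.744600)(1 − 0.965800) = 0.991265
Series ([0.973802] and [0.991265]): 0.973802 × 0.991265 = 0.965296
Series (M6 and M7): 0.853400 × 0.861200 = 0.734948
Parallel ([0.965296] and [0.734948]): 1 − (1 − 0.965296)(1 − 0.734948) = 0.9908

0.9908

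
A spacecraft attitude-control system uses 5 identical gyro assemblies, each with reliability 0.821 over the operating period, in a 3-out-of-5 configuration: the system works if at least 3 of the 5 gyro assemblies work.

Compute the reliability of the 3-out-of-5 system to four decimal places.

0.9569

R = Σ_{i=3}^{5} C(5,i) p^i (1−p)^{5−i} with p = 0.821
C(5,3)·0.821^3·0.179^2 = 0.177311
C(5,4)·0.821^4·0.179^1 = 0.406626
C(5,5)·0.821^5·0.179^0 = 0.373006
Sum = 0.9569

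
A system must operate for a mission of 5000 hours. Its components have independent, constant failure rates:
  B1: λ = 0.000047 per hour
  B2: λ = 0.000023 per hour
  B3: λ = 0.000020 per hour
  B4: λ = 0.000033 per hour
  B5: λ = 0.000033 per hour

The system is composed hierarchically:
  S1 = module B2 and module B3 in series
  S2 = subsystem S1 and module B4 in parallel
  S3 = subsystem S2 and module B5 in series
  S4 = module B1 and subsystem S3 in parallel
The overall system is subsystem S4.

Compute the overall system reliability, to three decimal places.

R(B1) = exp(−0.000047 × 5000) = 0.79057
R(B2) = exp(−0.000023 × 5000) = 0.89137
R(B3) = exp(−0.000020 × 5000) = 0.90484
R(B4) = exp(−0.000033 × 5000) = 0.84789
R(B5) = exp(−0.000033 × 5000) = 0.84789
Series (B2 and B3): 0.89137 × 0.90484 = 0.80655
Parallel ([0.80655] and B4): 1 − (1 − 0.80655)(1 − 0.84789) = 0.97057
Series ([0.97057] and B5): 0.97057 × 0.84789 = 0.82294
Parallel (B1 and [0.82294]): 1 − (1 − 0.79057)(1 − 0.82294) = 0.963

0.963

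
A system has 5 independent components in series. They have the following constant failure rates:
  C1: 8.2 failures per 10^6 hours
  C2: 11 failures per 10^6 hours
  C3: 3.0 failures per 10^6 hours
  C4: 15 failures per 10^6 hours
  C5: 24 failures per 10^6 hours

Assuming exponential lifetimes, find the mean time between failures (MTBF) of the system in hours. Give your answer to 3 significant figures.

16300

Series of exponential components: λ_sys = Σ λ_i
λ_sys = 0.0000082 + 0.000011 + 0.0000030 + 0.000015 + 0.000024 = 6.1200e-05 /h
MTBF = 1 / λ_sys = 16300 h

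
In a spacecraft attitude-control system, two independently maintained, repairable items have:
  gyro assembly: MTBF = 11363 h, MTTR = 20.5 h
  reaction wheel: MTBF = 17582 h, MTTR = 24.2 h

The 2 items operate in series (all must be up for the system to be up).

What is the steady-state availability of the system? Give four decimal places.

A(gyro assembly) = MTBF/(MTBF+MTTR) = 11363/(11363+20.5) = 0.998199
A(reaction wheel) = MTBF/(MTBF+MTTR) = 17582/(17582+24.2) = 0.998625
Series availability: 0.998199 × 0.998625 = 0.9968

0.9968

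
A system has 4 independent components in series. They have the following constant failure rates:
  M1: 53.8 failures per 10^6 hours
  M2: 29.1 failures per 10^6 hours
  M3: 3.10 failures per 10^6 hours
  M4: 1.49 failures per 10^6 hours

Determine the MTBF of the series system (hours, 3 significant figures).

Series of exponential components: λ_sys = Σ λ_i
λ_sys = 0.0000538 + 0.0000291 + 0.00000310 + 0.00000149 = 8.7490e-05 /h
MTBF = 1 / λ_sys = 11400 h

11400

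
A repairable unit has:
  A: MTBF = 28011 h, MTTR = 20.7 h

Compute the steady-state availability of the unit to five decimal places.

A(A) = MTBF/(MTBF+MTTR) = 28011/(28011+20.7) = 0.99926

0.99926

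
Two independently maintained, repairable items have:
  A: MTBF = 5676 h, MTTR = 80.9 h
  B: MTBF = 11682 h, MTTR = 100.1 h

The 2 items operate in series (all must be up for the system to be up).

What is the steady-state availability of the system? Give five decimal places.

0.97757

A(A) = MTBF/(MTBF+MTTR) = 5676/(5676+80.9) = 0.985947
A(B) = MTBF/(MTBF+MTTR) = 11682/(11682+100.1) = 0.991504
Series availability: 0.985947 × 0.991504 = 0.97757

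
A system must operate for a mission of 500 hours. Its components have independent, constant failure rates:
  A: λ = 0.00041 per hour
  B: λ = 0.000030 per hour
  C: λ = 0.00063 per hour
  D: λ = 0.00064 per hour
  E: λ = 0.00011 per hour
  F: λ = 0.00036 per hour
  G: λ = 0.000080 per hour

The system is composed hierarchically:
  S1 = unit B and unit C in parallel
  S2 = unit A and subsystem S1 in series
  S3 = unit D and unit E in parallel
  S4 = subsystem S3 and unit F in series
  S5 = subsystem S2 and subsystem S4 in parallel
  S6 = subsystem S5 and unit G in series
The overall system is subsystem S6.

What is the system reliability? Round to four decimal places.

R(A) = exp(−0.00041 × 500) = 0.814647
R(B) = exp(−0.000030 × 500) = 0.985112
R(C) = exp(−0.00063 × 500) = 0.729789
R(D) = exp(−0.00064 × 500) = 0.726149
R(E) = exp(−0.00011 × 500) = 0.946485
R(F) = exp(−0.00036 × 500) = 0.835270
R(G) = exp(−0.000080 × 500) = 0.960789
Parallel (B and C): 1 − (1 − 0.985112)(1 − 0.729789) = 0.995977
Series (A and [0.995977]): 0.814647 × 0.995977 = 0.811370
Parallel (D and E): 1 − (1 − 0.726149)(1 − 0.946485) = 0.985345
Series ([0.985345] and F): 0.985345 × 0.835270 = 0.823029
Parallel ([0.811370] and [0.823029]): 1 − (1 − 0.811370)(1 − 0.823029) = 0.966618
Series ([0.966618] and G): 0.966618 × 0.960789 = 0.9287

0.9287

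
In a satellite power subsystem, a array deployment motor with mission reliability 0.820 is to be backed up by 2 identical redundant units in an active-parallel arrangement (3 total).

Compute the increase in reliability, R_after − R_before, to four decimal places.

0.1742

R_before = 0.820
R_after = 1 − (1 − 0.820)^3 = 0.9942
ΔR = 0.9942 − 0.820 = 0.1742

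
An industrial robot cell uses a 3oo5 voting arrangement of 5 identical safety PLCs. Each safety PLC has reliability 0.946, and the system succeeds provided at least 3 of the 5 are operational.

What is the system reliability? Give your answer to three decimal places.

R = Σ_{i=3}^{5} C(5,i) p^i (1−p)^{5−i} with p = 0.946
C(5,3)·0.946^3·0.054^2 = 0.02469
C(5,4)·0.946^4·0.054^1 = 0.21624
C(5,5)·0.946^5·0.054^0 = 0.75763
Sum = 0.999

0.999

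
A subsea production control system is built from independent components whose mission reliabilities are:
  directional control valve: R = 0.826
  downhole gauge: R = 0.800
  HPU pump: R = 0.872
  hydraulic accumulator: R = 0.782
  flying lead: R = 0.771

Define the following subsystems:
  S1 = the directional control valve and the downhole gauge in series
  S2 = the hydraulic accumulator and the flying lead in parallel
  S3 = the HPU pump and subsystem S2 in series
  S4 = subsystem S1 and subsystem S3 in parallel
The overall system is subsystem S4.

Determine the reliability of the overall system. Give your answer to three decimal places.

0.942

Series (directional control valve and downhole gauge): 0.82600 × 0.80000 = 0.66080
Parallel (hydraulic accumulator and flying lead): 1 − (1 − 0.78200)(1 − 0.77100) = 0.95008
Series (HPU pump and [0.95008]): 0.87200 × 0.95008 = 0.82847
Parallel ([0.66080] and [0.82847]): 1 − (1 − 0.66080)(1 − 0.82847) = 0.942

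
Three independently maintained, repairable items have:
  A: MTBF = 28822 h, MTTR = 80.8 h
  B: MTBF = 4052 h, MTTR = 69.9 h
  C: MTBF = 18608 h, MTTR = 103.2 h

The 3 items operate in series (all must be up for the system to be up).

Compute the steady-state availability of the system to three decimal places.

A(A) = MTBF/(MTBF+MTTR) = 28822/(28822+80.8) = 0.997204
A(B) = MTBF/(MTBF+MTTR) = 4052/(4052+69.9) = 0.983042
A(C) = MTBF/(MTBF+MTTR) = 18608/(18608+103.2) = 0.994485
Series availability: 0.997204 × 0.983042 × 0.994485 = 0.975

0.975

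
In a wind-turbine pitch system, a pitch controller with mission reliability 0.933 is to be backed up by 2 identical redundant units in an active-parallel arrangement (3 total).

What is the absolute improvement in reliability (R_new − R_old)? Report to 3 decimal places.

0.067

R_before = 0.933
R_after = 1 − (1 − 0.933)^3 = 1.000
ΔR = 1.000 − 0.933 = 0.067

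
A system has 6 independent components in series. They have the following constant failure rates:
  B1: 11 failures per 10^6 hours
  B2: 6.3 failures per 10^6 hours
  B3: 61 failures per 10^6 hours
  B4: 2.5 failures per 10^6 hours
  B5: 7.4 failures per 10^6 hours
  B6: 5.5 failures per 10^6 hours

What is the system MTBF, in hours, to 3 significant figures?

10700

Series of exponential components: λ_sys = Σ λ_i
λ_sys = 0.000011 + 0.0000063 + 0.000061 + 0.0000025 + 0.0000074 + 0.0000055 = 9.3700e-05 /h
MTBF = 1 / λ_sys = 10700 h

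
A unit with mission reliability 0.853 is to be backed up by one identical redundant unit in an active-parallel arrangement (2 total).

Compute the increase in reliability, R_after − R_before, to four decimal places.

0.1254

R_before = 0.853
R_after = 1 − (1 − 0.853)^2 = 0.9784
ΔR = 0.9784 − 0.853 = 0.1254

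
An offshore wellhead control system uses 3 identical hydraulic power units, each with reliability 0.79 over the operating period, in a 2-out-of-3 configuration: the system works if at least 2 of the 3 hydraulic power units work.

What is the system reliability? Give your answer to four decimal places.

R = Σ_{i=2}^{3} C(3,i) p^i (1−p)^{3−i} with p = 0.79
C(3,2)·0.79^2·0.21^1 = 0.393183
C(3,3)·0.79^3·0.21^0 = 0.493039
Sum = 0.8862

0.8862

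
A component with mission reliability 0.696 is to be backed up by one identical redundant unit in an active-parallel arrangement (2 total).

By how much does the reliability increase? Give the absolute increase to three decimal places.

R_before = 0.696
R_after = 1 − (1 − 0.696)^2 = 0.908
ΔR = 0.908 − 0.696 = 0.212

0.212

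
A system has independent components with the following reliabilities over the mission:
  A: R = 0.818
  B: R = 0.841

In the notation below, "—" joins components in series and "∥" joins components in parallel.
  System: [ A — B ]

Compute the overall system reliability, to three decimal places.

Series (A and B): 0.81800 × 0.84100 = 0.688

0.688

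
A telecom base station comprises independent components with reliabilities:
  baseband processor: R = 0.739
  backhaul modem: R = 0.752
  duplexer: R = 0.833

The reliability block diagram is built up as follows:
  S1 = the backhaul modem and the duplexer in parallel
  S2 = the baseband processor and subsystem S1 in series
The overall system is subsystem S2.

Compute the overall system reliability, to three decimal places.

0.708

Parallel (backhaul modem and duplexer): 1 − (1 − 0.75200)(1 − 0.83300) = 0.95858
Series (baseband processor and [0.95858]): 0.73900 × 0.95858 = 0.708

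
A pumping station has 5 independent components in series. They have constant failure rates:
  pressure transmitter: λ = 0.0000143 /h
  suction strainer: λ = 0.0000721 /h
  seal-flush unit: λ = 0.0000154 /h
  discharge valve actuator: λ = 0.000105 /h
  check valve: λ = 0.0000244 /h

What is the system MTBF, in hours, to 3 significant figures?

4330

Series of exponential components: λ_sys = Σ λ_i
λ_sys = 0.0000143 + 0.0000721 + 0.0000154 + 0.000105 + 0.0000244 = 2.3120e-04 /h
MTBF = 1 / λ_sys = 4330 h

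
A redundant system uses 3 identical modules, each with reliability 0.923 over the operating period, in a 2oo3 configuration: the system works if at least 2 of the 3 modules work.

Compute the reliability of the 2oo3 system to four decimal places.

R = Σ_{i=2}^{3} C(3,i) p^i (1−p)^{3−i} with p = 0.923
C(3,2)·0.923^2·0.077^1 = 0.196796
C(3,3)·0.923^3·0.077^0 = 0.786330
Sum = 0.9831

0.9831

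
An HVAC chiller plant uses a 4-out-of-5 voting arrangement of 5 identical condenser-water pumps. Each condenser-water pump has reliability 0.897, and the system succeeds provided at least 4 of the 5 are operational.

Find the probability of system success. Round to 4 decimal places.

0.9141

R = Σ_{i=4}^{5} C(5,i) p^i (1−p)^{5−i} with p = 0.897
C(5,4)·0.897^4·0.103^1 = 0.333409
C(5,5)·0.897^5·0.103^0 = 0.580714
Sum = 0.9141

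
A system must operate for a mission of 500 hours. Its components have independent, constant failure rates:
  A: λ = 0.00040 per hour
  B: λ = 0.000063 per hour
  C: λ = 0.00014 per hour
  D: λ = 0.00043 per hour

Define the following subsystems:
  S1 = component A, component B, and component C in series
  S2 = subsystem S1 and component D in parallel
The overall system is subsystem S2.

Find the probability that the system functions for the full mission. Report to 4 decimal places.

0.9496

R(A) = exp(−0.00040 × 500) = 0.818731
R(B) = exp(−0.000063 × 500) = 0.968991
R(C) = exp(−0.00014 × 500) = 0.932394
R(D) = exp(−0.00043 × 500) = 0.806541
Series (A, B, and C): 0.818731 × 0.968991 × 0.932394 = 0.739708
Parallel ([0.739708] and D): 1 − (1 − 0.739708)(1 − 0.806541) = 0.9496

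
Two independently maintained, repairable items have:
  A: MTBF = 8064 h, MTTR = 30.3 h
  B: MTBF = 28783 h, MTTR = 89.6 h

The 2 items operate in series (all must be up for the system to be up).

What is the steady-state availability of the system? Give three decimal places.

0.993

A(A) = MTBF/(MTBF+MTTR) = 8064/(8064+30.3) = 0.996257
A(B) = MTBF/(MTBF+MTTR) = 28783/(28783+89.6) = 0.996897
Series availability: 0.996257 × 0.996897 = 0.993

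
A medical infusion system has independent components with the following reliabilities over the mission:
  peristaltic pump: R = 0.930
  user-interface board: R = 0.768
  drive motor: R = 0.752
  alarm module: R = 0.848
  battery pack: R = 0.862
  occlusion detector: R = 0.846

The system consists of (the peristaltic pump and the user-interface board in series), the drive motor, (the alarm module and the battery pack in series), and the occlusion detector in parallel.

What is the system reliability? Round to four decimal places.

Series (peristaltic pump and user-interface board): 0.930000 × 0.768000 = 0.714240
Series (alarm module and battery pack): 0.848000 × 0.862000 = 0.730976
Parallel ([0.714240], drive motor, [0.730976], and occlusion detector): 1 − (1 − 0.714240)(1 − 0.752000)(1 − 0.730976)(1 − 0.846000) = 0.9971

0.9971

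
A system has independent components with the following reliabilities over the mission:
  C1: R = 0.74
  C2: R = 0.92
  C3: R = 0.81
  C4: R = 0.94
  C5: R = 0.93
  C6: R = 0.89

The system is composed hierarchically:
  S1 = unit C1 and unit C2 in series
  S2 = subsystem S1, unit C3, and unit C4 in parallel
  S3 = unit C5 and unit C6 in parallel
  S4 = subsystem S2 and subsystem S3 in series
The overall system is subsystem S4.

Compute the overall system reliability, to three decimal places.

0.989

Series (C1 and C2): 0.74000 × 0.92000 = 0.68080
Parallel ([0.68080], C3, and C4): 1 − (1 − 0.68080)(1 − 0.81000)(1 − 0.94000) = 0.99636
Parallel (C5 and C6): 1 − (1 − 0.93000)(1 − 0.89000) = 0.99230
Series ([0.99636] and [0.99230]): 0.99636 × 0.99230 = 0.989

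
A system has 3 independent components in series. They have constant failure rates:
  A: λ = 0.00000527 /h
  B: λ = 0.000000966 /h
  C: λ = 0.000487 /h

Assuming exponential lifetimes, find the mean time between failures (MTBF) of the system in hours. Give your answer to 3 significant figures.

Series of exponential components: λ_sys = Σ λ_i
λ_sys = 0.00000527 + 0.000000966 + 0.000487 = 4.9324e-04 /h
MTBF = 1 / λ_sys = 2030 h

2030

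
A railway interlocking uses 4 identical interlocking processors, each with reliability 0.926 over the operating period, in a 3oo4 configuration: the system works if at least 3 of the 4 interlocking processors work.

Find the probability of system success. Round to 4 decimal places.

R = Σ_{i=3}^{4} C(4,i) p^i (1−p)^{4−i} with p = 0.926
C(4,3)·0.926^3·0.074^1 = 0.235031
C(4,4)·0.926^4·0.074^0 = 0.735265
Sum = 0.9703

0.9703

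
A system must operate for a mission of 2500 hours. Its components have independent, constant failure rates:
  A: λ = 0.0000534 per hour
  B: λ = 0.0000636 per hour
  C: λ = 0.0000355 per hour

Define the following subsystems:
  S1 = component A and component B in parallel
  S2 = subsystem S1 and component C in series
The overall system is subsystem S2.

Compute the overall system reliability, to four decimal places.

0.8983

R(A) = exp(−0.0000534 × 2500) = 0.875027
R(B) = exp(−0.0000636 × 2500) = 0.852996
R(C) = exp(−0.0000355 × 2500) = 0.915074
Parallel (A and B): 1 − (1 − 0.875027)(1 − 0.852996) = 0.981628
Series ([0.981628] and C): 0.981628 × 0.915074 = 0.8983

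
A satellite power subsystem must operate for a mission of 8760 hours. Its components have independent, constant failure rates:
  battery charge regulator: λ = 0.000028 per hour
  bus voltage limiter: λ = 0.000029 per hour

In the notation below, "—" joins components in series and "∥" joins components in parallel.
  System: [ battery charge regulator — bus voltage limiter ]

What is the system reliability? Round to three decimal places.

R(battery charge regulator) = exp(−0.000028 × 8760) = 0.78249
R(bus voltage limiter) = exp(−0.000029 × 8760) = 0.77566
Series (battery charge regulator and bus voltage limiter): 0.78249 × 0.77566 = 0.607

0.607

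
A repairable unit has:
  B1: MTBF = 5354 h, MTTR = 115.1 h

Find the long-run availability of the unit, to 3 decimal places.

0.979

A(B1) = MTBF/(MTBF+MTTR) = 5354/(5354+115.1) = 0.979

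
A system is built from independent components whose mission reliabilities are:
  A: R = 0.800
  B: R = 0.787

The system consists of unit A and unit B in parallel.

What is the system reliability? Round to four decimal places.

0.9574

Parallel (A and B): 1 − (1 − 0.800000)(1 − 0.787000) = 0.9574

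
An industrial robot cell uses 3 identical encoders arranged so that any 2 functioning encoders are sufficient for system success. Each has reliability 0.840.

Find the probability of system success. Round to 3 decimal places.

0.931

R = Σ_{i=2}^{3} C(3,i) p^i (1−p)^{3−i} with p = 0.840
C(3,2)·0.840^2·0.160^1 = 0.33869
C(3,3)·0.840^3·0.160^0 = 0.59270
Sum = 0.931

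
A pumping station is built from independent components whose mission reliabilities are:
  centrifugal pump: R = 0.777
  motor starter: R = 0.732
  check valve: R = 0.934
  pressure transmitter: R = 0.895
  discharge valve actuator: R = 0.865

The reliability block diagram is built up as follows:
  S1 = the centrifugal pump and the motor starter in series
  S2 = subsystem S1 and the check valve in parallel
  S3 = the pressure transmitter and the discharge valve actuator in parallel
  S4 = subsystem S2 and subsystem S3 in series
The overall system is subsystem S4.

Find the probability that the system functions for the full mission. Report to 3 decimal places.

0.958

Series (centrifugal pump and motor starter): 0.77700 × 0.73200 = 0.56876
Parallel ([0.56876] and check valve): 1 − (1 − 0.56876)(1 − 0.93400) = 0.97154
Parallel (pressure transmitter and discharge valve actuator): 1 − (1 − 0.89500)(1 − 0.86500) = 0.98583
Series ([0.97154] and [0.98583]): 0.97154 × 0.98583 = 0.958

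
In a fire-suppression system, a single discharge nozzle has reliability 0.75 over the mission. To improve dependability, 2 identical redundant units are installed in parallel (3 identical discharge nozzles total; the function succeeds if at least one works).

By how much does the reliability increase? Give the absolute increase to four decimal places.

0.2344

R_before = 0.75
R_after = 1 − (1 − 0.75)^3 = 0.9844
ΔR = 0.9844 − 0.75 = 0.2344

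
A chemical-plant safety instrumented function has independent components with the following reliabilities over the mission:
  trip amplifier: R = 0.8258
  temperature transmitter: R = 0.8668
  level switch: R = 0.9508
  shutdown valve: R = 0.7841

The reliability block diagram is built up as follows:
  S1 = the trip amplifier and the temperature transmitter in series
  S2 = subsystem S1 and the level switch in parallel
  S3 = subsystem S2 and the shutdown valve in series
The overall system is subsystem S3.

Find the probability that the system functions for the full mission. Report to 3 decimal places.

Series (trip amplifier and temperature transmitter): 0.82580 × 0.86680 = 0.71580
Parallel ([0.71580] and level switch): 1 − (1 − 0.71580)(1 − 0.95080) = 0.98602
Series ([0.98602] and shutdown valve): 0.98602 × 0.78410 = 0.773

0.773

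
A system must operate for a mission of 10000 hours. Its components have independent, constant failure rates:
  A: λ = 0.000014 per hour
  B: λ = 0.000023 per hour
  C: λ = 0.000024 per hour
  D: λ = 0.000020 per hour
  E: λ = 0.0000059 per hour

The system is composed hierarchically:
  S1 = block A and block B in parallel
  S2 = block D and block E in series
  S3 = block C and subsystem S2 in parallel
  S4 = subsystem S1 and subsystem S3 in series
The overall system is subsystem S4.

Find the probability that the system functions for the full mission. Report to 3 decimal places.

0.926

R(A) = exp(−0.000014 × 10000) = 0.86936
R(B) = exp(−0.000023 × 10000) = 0.79453
R(C) = exp(−0.000024 × 10000) = 0.78663
R(D) = exp(−0.000020 × 10000) = 0.81873
R(E) = exp(−0.0000059 × 10000) = 0.94271
Parallel (A and B): 1 − (1 − 0.86936)(1 − 0.79453) = 0.97316
Series (D and E): 0.81873 × 0.94271 = 0.77182
Parallel (C and [0.77182]): 1 − (1 − 0.78663)(1 − 0.77182) = 0.95131
Series ([0.97316] and [0.95131]): 0.97316 × 0.95131 = 0.926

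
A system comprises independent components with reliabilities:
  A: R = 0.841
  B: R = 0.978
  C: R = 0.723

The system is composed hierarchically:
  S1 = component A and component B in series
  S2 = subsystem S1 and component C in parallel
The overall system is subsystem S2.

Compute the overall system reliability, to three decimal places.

0.951

Series (A and B): 0.84100 × 0.97800 = 0.82250
Parallel ([0.82250] and C): 1 − (1 − 0.82250)(1 − 0.72300) = 0.951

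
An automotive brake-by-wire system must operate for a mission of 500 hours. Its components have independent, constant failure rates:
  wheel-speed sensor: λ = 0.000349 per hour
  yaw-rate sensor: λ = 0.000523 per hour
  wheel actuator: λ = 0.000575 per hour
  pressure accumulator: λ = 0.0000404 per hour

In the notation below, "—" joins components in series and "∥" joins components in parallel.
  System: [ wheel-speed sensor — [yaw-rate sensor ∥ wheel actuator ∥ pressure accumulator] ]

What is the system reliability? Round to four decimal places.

R(wheel-speed sensor) = exp(−0.000349 × 500) = 0.839877
R(yaw-rate sensor) = exp(−0.000523 × 500) = 0.769896
R(wheel actuator) = exp(−0.000575 × 500) = 0.750137
R(pressure accumulator) = exp(−0.0000404 × 500) = 0.980003
Parallel (yaw-rate sensor, wheel actuator, and pressure accumulator): 1 − (1 − 0.769896)(1 − 0.750137)(1 − 0.980003) = 0.998850
Series (wheel-speed sensor and [0.998850]): 0.839877 × 0.998850 = 0.8389

0.8389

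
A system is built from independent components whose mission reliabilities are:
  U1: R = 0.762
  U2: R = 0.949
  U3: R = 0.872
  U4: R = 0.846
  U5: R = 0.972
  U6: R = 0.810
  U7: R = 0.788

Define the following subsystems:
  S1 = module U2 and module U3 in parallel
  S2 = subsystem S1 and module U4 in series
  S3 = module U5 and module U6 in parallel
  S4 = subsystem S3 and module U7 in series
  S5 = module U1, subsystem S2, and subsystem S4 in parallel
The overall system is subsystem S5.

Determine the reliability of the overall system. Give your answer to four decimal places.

Parallel (U2 and U3): 1 − (1 − 0.949000)(1 − 0.872000) = 0.993472
Series ([0.993472] and U4): 0.993472 × 0.846000 = 0.840477
Parallel (U5 and U6): 1 − (1 − 0.972000)(1 − 0.810000) = 0.994680
Series ([0.994680] and U7): 0.994680 × 0.788000 = 0.783808
Parallel (U1, [0.840477], and [0.783808]): 1 − (1 − 0.762000)(1 − 0.840477)(1 − 0.783808) = 0.9918

0.9918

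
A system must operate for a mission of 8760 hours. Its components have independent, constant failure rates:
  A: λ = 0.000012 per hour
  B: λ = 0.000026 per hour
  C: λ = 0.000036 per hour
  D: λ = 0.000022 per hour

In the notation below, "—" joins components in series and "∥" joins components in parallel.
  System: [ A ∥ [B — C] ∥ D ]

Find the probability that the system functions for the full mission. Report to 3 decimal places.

0.993

R(A) = exp(−0.000012 × 8760) = 0.90022
R(B) = exp(−0.000026 × 8760) = 0.79632
R(C) = exp(−0.000036 × 8760) = 0.72953
R(D) = exp(−0.000022 × 8760) = 0.82471
Series (B and C): 0.79632 × 0.72953 = 0.58094
Parallel (A, [0.58094], and D): 1 − (1 − 0.90022)(1 − 0.58094)(1 − 0.82471) = 0.993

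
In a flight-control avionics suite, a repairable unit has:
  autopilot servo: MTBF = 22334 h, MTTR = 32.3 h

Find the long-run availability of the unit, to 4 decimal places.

A(autopilot servo) = MTBF/(MTBF+MTTR) = 22334/(22334+32.3) = 0.9986

0.9986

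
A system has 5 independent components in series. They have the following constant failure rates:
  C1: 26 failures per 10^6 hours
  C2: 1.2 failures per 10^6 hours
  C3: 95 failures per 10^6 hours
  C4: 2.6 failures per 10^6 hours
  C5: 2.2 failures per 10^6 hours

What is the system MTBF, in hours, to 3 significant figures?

Series of exponential components: λ_sys = Σ λ_i
λ_sys = 0.000026 + 0.0000012 + 0.000095 + 0.0000026 + 0.0000022 = 1.2700e-04 /h
MTBF = 1 / λ_sys = 7870 h

7870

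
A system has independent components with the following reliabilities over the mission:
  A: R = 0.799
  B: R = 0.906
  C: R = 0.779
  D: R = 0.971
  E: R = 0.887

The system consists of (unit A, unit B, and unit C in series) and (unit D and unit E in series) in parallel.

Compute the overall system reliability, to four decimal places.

Series (A, B, and C): 0.799000 × 0.906000 × 0.779000 = 0.563913
Series (D and E): 0.971000 × 0.887000 = 0.861277
Parallel ([0.563913] and [0.861277]): 1 − (1 − 0.563913)(1 − 0.861277) = 0.9395

0.9395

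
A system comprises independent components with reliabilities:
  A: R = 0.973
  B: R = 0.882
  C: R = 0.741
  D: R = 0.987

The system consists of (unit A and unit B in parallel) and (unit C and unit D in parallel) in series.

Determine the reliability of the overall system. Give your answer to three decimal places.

Parallel (A and B): 1 − (1 − 0.97300)(1 − 0.88200) = 0.99681
Parallel (C and D): 1 − (1 − 0.74100)(1 − 0.98700) = 0.99663
Series ([0.99681] and [0.99663]): 0.99681 × 0.99663 = 0.993

0.993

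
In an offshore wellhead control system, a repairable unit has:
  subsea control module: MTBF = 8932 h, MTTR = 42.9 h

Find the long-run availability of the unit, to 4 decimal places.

0.9952

A(subsea control module) = MTBF/(MTBF+MTTR) = 8932/(8932+42.9) = 0.9952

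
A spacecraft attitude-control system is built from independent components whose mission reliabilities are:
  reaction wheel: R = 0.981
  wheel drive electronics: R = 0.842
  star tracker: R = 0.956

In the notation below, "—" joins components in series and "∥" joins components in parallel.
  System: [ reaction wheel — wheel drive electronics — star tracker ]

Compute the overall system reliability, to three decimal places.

0.790

Series (reaction wheel, wheel drive electronics, and star tracker): 0.98100 × 0.84200 × 0.95600 = 0.790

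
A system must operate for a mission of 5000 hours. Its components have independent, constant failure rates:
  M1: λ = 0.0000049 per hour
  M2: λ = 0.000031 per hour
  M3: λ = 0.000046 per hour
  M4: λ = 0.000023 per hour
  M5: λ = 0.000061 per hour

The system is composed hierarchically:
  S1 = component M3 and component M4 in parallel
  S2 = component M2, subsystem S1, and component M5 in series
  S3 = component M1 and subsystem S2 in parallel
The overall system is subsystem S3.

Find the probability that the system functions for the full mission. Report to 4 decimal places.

R(M1) = exp(−0.0000049 × 5000) = 0.975798
R(M2) = exp(−0.000031 × 5000) = 0.856415
R(M3) = exp(−0.000046 × 5000) = 0.794534
R(M4) = exp(−0.000023 × 5000) = 0.891366
R(M5) = exp(−0.000061 × 5000) = 0.737123
Parallel (M3 and M4): 1 − (1 − 0.794534)(1 − 0.891366) = 0.977679
Series (M2, [0.977679], and M5): 0.856415 × 0.977679 × 0.737123 = 0.617192
Parallel (M1 and [0.617192]): 1 − (1 − 0.975798)(1 − 0.617192) = 0.9907

0.9907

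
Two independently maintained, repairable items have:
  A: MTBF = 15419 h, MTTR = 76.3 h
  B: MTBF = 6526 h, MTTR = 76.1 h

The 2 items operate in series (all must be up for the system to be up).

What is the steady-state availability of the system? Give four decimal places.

0.9836

A(A) = MTBF/(MTBF+MTTR) = 15419/(15419+76.3) = 0.995076
A(B) = MTBF/(MTBF+MTTR) = 6526/(6526+76.1) = 0.988473
Series availability: 0.995076 × 0.988473 = 0.9836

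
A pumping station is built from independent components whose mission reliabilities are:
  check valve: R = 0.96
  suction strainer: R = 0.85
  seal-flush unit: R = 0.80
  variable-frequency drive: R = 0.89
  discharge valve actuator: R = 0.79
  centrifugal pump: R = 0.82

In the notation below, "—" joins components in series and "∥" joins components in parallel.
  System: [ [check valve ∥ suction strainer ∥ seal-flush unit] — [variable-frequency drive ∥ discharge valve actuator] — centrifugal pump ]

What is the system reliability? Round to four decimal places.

0.8001

Parallel (check valve, suction strainer, and seal-flush unit): 1 − (1 − 0.960000)(1 − 0.850000)(1 − 0.800000) = 0.998800
Parallel (variable-frequency drive and discharge valve actuator): 1 − (1 − 0.890000)(1 − 0.790000) = 0.976900
Series ([0.998800], [0.976900], and centrifugal pump): 0.998800 × 0.976900 × 0.820000 = 0.8001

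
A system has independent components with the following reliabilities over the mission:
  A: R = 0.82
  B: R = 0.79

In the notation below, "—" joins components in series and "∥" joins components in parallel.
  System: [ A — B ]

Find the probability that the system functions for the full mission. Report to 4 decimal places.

0.6478

Series (A and B): 0.820000 × 0.790000 = 0.6478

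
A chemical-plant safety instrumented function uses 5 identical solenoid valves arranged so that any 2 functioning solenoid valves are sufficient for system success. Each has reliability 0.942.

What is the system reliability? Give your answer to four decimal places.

0.9999

R = Σ_{i=2}^{5} C(5,i) p^i (1−p)^{5−i} with p = 0.942
C(5,2)·0.942^2·0.058^3 = 0.001731
C(5,3)·0.942^3·0.058^2 = 0.028120
C(5,4)·0.942^4·0.058^1 = 0.228350
C(5,5)·0.942^5·0.058^0 = 0.741745
Sum = 0.9999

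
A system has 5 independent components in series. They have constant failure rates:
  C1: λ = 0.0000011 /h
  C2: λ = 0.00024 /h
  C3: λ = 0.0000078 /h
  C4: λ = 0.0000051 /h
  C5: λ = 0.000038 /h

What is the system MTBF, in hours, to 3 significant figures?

Series of exponential components: λ_sys = Σ λ_i
λ_sys = 0.0000011 + 0.00024 + 0.0000078 + 0.0000051 + 0.000038 = 2.9200e-04 /h
MTBF = 1 / λ_sys = 3420 h

3420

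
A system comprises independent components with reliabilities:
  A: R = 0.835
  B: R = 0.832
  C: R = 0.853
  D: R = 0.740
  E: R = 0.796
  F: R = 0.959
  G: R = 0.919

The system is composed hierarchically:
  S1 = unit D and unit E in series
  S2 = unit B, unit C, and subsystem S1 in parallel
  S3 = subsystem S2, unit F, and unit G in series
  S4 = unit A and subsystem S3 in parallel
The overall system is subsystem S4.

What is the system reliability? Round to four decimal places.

Series (D and E): 0.740000 × 0.796000 = 0.589040
Parallel (B, C, and [0.589040]): 1 − (1 − 0.832000)(1 − 0.853000)(1 − 0.589040) = 0.989851
Series ([0.989851], F, and G): 0.989851 × 0.959000 × 0.919000 = 0.872376
Parallel (A and [0.872376]): 1 − (1 − 0.835000)(1 − 0.872376) = 0.9789

0.9789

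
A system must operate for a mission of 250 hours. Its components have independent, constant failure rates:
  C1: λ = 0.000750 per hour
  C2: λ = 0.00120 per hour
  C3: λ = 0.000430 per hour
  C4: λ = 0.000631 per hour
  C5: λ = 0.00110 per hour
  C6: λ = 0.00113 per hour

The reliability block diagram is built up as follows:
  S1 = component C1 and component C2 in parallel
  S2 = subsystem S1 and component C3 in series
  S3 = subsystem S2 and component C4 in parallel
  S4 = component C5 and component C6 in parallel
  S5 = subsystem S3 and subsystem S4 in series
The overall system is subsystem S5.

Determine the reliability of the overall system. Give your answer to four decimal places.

0.9214

R(C1) = exp(−0.000750 × 250) = 0.829029
R(C2) = exp(−0.00120 × 250) = 0.740818
R(C3) = exp(−0.000430 × 250) = 0.898077
R(C4) = exp(−0.000631 × 250) = 0.854063
R(C5) = exp(−0.00110 × 250) = 0.759572
R(C6) = exp(−0.00113 × 250) = 0.753897
Parallel (C1 and C2): 1 − (1 − 0.829029)(1 − 0.740818) = 0.955687
Series ([0.955687] and C3): 0.955687 × 0.898077 = 0.858281
Parallel ([0.858281] and C4): 1 − (1 − 0.858281)(1 − 0.854063) = 0.979318
Parallel (C5 and C6): 1 − (1 − 0.759572)(1 − 0.753897) = 0.940830
Series ([0.979318] and [0.940830]): 0.979318 × 0.940830 = 0.9214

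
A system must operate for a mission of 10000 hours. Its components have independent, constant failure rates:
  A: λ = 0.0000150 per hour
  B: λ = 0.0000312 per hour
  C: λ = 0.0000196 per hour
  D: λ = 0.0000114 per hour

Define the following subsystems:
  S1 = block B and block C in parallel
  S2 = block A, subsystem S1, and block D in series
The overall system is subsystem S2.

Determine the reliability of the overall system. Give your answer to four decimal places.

R(A) = exp(−0.0000150 × 10000) = 0.860708
R(B) = exp(−0.0000312 × 10000) = 0.731982
R(C) = exp(−0.0000196 × 10000) = 0.822012
R(D) = exp(−0.0000114 × 10000) = 0.892258
Parallel (B and C): 1 − (1 − 0.731982)(1 − 0.822012) = 0.952296
Series (A, [0.952296], and D): 0.860708 × 0.952296 × 0.892258 = 0.7313

0.7313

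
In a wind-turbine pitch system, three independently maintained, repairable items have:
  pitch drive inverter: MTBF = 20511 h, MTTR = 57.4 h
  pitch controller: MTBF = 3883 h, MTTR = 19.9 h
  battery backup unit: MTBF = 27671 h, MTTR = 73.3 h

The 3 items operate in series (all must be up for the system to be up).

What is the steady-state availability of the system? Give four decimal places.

0.9895

A(pitch drive inverter) = MTBF/(MTBF+MTTR) = 20511/(20511+57.4) = 0.997209
A(pitch controller) = MTBF/(MTBF+MTTR) = 3883/(3883+19.9) = 0.994901
A(battery backup unit) = MTBF/(MTBF+MTTR) = 27671/(27671+73.3) = 0.997358
Series availability: 0.997209 × 0.994901 × 0.997358 = 0.9895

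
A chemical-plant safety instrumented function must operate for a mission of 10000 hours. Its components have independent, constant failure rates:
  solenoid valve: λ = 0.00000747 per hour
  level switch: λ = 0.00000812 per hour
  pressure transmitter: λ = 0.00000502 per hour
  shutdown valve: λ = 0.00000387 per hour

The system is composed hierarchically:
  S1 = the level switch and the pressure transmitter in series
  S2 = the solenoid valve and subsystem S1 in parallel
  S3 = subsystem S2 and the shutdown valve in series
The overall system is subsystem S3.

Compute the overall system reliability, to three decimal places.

R(solenoid valve) = exp(−0.00000747 × 10000) = 0.92802
R(level switch) = exp(−0.00000812 × 10000) = 0.92201
R(pressure transmitter) = exp(−0.00000502 × 10000) = 0.95104
R(shutdown valve) = exp(−0.00000387 × 10000) = 0.96204
Series (level switch and pressure transmitter): 0.92201 × 0.95104 = 0.87687
Parallel (solenoid valve and [0.87687]): 1 − (1 − 0.92802)(1 − 0.87687) = 0.99114
Series ([0.99114] and shutdown valve): 0.99114 × 0.96204 = 0.954

0.954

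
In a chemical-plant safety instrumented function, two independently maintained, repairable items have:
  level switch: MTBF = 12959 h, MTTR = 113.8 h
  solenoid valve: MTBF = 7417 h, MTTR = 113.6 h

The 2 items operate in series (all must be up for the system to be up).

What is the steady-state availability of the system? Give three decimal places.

A(level switch) = MTBF/(MTBF+MTTR) = 12959/(12959+113.8) = 0.991295
A(solenoid valve) = MTBF/(MTBF+MTTR) = 7417/(7417+113.6) = 0.984915
Series availability: 0.991295 × 0.984915 = 0.976

0.976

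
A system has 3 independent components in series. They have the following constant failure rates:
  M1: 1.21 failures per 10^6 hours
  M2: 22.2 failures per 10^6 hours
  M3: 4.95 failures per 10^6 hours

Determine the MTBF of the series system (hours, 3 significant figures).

Series of exponential components: λ_sys = Σ λ_i
λ_sys = 0.00000121 + 0.0000222 + 0.00000495 = 2.8360e-05 /h
MTBF = 1 / λ_sys = 35300 h

35300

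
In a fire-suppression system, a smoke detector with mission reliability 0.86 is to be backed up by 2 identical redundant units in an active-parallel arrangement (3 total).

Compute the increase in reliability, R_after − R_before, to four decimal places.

R_before = 0.86
R_after = 1 − (1 − 0.86)^3 = 0.9973
ΔR = 0.9973 − 0.86 = 0.1373

0.1373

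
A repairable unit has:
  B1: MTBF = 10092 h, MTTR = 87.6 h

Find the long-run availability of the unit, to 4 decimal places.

A(B1) = MTBF/(MTBF+MTTR) = 10092/(10092+87.6) = 0.9914

0.9914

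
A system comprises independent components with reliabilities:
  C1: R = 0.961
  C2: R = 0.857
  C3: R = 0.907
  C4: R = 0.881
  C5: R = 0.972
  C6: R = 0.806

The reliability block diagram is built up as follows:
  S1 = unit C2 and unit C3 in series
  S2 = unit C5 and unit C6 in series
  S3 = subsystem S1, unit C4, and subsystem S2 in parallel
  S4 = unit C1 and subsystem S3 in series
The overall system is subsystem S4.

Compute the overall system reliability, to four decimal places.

Series (C2 and C3): 0.857000 × 0.907000 = 0.777299
Series (C5 and C6): 0.972000 × 0.806000 = 0.783432
Parallel ([0.777299], C4, and [0.783432]): 1 − (1 − 0.777299)(1 − 0.881000)(1 − 0.783432) = 0.994261
Series (C1 and [0.994261]): 0.961000 × 0.994261 = 0.9555

0.9555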